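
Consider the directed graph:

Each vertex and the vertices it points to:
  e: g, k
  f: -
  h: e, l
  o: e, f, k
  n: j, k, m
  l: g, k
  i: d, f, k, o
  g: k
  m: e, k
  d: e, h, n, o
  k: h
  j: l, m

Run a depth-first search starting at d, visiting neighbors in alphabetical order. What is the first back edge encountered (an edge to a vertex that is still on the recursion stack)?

DFS from d (visiting neighbors in alphabetical order); mark gray on enter, black on exit:
d gray
  e gray
    g gray
      k gray
        h gray
          h→e: e is gray → back edge
First back edge: h → e.

h→e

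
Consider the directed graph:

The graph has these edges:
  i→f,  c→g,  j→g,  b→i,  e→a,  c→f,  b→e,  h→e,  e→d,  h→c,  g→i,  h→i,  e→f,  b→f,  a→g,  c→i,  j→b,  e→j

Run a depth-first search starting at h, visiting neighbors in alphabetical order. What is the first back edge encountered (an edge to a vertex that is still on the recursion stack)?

DFS from h (visiting neighbors in alphabetical order); mark gray on enter, black on exit:
h gray
  c gray
    f gray
    f black
    g gray
      i gray
        i→f: f black — skip
      i black
    g black
    c→i: i black — skip
  c black
  e gray
    a gray
      a→g: g black — skip
    a black
    d gray
    d black
    e→f: f black — skip
    j gray
      b gray
        b→e: e is gray → back edge
First back edge: b → e.

b->e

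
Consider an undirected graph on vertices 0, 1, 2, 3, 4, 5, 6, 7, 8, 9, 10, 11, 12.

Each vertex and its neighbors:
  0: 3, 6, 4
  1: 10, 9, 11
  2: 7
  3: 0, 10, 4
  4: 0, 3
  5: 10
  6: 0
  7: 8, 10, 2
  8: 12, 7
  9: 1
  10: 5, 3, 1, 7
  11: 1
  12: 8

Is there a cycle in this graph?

DFS, tracking each vertex's parent; an edge to a visited non-parent vertex closes a cycle.
Start from 6:
visit 6 (parent –)
  visit 0 (parent 6)
    visit 3 (parent 0)
      3–0: parent, skip
      visit 10 (parent 3)
        visit 5 (parent 10)
          5–10: parent, skip
        10–3: parent, skip
        visit 1 (parent 10)
          1–10: parent, skip
          visit 9 (parent 1)
            9–1: parent, skip
          visit 11 (parent 1)
            11–1: parent, skip
        visit 7 (parent 10)
          visit 8 (parent 7)
            visit 12 (parent 8)
              12–8: parent, skip
            8–7: parent, skip
          7–10: parent, skip
          visit 2 (parent 7)
            2–7: parent, skip
      visit 4 (parent 3)
        4–0: 0 visited and ≠ parent → cycle
Cycle: 0 – 3 – 4 – 0.

Yes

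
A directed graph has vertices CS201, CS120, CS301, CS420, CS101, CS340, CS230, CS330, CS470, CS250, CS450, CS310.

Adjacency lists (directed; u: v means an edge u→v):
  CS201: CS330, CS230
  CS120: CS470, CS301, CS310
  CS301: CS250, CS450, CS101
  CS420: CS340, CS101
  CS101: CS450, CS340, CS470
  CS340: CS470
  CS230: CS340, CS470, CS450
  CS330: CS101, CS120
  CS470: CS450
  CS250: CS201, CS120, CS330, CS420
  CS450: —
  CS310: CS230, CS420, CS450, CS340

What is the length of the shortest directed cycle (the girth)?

For each vertex v, BFS finds the shortest path from v back to v.
The shortest such closed walk is CS120 → CS301 → CS250 → CS120, length 3.

3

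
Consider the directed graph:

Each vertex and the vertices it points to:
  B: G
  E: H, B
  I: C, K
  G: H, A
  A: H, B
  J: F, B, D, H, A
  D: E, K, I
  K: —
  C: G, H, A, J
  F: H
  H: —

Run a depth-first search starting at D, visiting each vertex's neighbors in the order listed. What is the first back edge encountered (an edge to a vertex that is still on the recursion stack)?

A→B

DFS from D (visiting each vertex's neighbors in the order listed); mark gray on enter, black on exit:
D gray
  E gray
    H gray
    H black
    B gray
      G gray
        G→H: H black — skip
        A gray
          A→H: H black — skip
          A→B: B is gray → back edge
First back edge: A → B.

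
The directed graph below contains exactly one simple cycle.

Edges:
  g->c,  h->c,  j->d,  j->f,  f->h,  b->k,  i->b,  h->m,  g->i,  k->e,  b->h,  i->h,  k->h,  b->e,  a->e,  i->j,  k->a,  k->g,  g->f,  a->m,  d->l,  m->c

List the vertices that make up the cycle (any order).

b, g, i, k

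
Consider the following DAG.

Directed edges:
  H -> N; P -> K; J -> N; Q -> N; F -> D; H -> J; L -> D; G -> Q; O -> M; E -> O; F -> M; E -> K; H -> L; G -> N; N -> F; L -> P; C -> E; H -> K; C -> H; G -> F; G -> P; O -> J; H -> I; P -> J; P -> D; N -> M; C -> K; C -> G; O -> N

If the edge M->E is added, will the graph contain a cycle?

Yes

Adding M→E creates a cycle iff E can already reach M.
Path from E: E → O → M.
So E → … → M → E is a cycle.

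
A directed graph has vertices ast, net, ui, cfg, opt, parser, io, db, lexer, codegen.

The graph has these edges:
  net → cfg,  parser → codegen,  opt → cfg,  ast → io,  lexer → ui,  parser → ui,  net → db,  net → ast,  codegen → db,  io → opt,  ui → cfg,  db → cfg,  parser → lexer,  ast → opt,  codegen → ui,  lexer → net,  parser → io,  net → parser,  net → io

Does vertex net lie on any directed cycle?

Yes

net is on a cycle iff net can reach itself via ≥1 edge.
net → parser → lexer → net — yes.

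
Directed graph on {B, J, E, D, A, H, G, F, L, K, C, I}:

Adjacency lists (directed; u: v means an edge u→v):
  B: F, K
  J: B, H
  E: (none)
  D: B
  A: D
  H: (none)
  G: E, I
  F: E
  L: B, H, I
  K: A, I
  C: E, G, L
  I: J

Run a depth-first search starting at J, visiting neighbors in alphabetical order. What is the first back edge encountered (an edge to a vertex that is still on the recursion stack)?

DFS from J (visiting neighbors in alphabetical order); mark gray on enter, black on exit:
J gray
  B gray
    F gray
      E gray
      E black
    F black
    K gray
      A gray
        D gray
          D→B: B is gray → back edge
First back edge: D → B.

D→B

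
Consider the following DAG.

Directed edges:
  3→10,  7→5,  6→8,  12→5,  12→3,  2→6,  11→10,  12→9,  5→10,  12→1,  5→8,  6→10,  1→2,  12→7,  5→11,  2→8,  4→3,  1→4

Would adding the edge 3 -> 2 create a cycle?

Adding 3→2 creates a cycle iff 2 can already reach 3.
Explore from 2: no path reaches 3. The graph stays acyclic.

No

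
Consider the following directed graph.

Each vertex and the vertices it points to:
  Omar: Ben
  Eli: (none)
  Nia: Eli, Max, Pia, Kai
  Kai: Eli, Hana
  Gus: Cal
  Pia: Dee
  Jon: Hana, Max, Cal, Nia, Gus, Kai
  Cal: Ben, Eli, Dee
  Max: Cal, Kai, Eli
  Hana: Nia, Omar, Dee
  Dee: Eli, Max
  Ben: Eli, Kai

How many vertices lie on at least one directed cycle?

A vertex is on a directed cycle iff it belongs to a strongly connected component of size ≥ 2 (or has a self-loop).
The vertices on cycles are {Ben, Cal, Dee, Kai, Max, Nia, Pia, Hana, Omar} — 9 in total.

9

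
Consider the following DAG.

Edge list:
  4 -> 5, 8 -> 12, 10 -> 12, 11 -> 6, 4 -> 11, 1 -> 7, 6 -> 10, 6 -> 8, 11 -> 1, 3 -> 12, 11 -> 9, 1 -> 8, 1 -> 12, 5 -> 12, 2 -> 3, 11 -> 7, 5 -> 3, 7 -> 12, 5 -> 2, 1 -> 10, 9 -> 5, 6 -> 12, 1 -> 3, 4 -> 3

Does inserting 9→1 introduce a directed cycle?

No

Adding 9→1 creates a cycle iff 1 can already reach 9.
Explore from 1: no path reaches 9. The graph stays acyclic.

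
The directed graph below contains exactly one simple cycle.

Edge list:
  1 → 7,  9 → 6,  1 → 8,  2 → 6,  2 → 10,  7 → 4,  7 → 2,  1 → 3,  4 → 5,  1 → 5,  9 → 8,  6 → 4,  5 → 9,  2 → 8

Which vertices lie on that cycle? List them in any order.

DFS with gray/black marking from 5:
5 gray
  9 gray
    6 gray
      4 gray
        4→5: 5 is gray → back edge
Back edge closes the cycle 5 → 9 → 6 → 4 → 5; its vertices are {4, 5, 6, 9}.

4, 5, 6, 9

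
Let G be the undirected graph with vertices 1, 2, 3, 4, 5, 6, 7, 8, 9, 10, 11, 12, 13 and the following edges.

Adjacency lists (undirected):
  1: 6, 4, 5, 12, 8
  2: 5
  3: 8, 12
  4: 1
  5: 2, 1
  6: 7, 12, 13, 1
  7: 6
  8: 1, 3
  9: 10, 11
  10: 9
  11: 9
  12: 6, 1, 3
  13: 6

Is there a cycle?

Yes

DFS, tracking each vertex's parent; an edge to a visited non-parent vertex closes a cycle.
Start from 5:
visit 5 (parent –)
  visit 2 (parent 5)
    2–5: parent, skip
  visit 1 (parent 5)
    visit 6 (parent 1)
      visit 7 (parent 6)
        7–6: parent, skip
      visit 12 (parent 6)
        12–6: parent, skip
        12–1: 1 visited and ≠ parent → cycle
Cycle: 1 – 6 – 12 – 1.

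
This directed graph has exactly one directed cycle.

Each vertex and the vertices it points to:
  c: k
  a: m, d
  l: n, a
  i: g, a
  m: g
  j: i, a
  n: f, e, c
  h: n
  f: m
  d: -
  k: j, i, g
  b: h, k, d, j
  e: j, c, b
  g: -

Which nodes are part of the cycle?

b, e, h, n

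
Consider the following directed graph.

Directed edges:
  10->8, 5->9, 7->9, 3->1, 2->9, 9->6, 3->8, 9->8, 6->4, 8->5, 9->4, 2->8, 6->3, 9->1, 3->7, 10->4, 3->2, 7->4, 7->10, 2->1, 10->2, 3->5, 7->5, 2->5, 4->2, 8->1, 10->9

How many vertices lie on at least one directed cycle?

9

A vertex is on a directed cycle iff it belongs to a strongly connected component of size ≥ 2 (or has a self-loop).
The vertices on cycles are {2, 3, 4, 5, 6, 7, 8, 9, 10} — 9 in total.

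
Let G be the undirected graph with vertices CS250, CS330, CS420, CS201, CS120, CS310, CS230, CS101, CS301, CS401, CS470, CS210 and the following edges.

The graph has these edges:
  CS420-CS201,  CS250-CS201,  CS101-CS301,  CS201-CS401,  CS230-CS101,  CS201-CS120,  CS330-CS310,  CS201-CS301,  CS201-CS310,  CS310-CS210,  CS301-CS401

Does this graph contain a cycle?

DFS, tracking each vertex's parent; an edge to a visited non-parent vertex closes a cycle.
Start from CS210:
visit CS210 (parent –)
  visit CS310 (parent CS210)
    visit CS201 (parent CS310)
      CS201–CS310: parent, skip
      visit CS401 (parent CS201)
        CS401–CS201: parent, skip
        visit CS301 (parent CS401)
          CS301–CS401: parent, skip
          visit CS101 (parent CS301)
            visit CS230 (parent CS101)
              CS230–CS101: parent, skip
            CS101–CS301: parent, skip
          CS301–CS201: CS201 visited and ≠ parent → cycle
Cycle: CS201 – CS401 – CS301 – CS201.

Yes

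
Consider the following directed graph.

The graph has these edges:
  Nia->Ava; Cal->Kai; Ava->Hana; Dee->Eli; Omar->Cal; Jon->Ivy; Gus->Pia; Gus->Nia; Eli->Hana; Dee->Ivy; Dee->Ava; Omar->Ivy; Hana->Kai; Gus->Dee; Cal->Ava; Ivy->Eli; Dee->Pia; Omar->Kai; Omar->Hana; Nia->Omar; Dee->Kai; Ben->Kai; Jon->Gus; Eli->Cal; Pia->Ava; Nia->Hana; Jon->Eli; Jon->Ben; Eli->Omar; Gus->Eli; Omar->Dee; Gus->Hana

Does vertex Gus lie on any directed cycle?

Gus lies on a cycle iff there is a path from Gus back to itself.
Exploring from Gus, it never reaches itself; equivalently, its strongly connected component is a singleton.

No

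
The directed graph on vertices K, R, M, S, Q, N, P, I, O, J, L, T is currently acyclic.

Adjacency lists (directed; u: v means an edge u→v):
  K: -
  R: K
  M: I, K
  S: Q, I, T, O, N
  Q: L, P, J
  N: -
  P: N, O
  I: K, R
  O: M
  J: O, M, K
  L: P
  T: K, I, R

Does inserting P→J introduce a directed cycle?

Adding P→J creates a cycle iff J can already reach P.
Explore from J: no path reaches P. The graph stays acyclic.

No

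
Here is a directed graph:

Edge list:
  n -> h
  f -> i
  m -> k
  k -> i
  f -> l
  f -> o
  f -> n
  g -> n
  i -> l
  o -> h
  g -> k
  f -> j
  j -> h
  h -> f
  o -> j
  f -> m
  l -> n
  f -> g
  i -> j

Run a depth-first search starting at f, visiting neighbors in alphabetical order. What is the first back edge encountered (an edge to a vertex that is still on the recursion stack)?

h->f

DFS from f (visiting neighbors in alphabetical order); mark gray on enter, black on exit:
f gray
  g gray
    k gray
      i gray
        j gray
          h gray
            h→f: f is gray → back edge
First back edge: h → f.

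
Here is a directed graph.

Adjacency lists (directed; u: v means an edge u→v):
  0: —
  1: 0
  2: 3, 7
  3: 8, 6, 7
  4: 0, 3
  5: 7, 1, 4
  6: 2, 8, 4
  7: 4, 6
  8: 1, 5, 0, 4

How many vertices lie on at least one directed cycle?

7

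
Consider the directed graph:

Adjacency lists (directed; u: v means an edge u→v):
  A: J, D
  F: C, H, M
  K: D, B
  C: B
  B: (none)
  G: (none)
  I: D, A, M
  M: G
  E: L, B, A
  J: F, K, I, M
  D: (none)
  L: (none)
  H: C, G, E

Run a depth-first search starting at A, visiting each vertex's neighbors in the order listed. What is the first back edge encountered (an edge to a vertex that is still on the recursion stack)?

E→A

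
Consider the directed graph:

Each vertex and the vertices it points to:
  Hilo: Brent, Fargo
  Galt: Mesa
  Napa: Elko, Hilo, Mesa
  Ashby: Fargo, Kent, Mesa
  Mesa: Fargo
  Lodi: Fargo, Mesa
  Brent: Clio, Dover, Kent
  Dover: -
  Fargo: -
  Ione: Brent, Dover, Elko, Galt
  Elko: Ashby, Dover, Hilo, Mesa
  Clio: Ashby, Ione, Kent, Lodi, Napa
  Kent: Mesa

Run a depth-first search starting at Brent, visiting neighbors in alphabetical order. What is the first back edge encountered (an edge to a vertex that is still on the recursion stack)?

Ione→Brent

DFS from Brent (visiting neighbors in alphabetical order); mark gray on enter, black on exit:
Brent gray
  Clio gray
    Ashby gray
      Fargo gray
      Fargo black
      Kent gray
        Mesa gray
          Mesa→Fargo: Fargo black — skip
        Mesa black
      Kent black
      Ashby→Mesa: Mesa black — skip
    Ashby black
    Ione gray
      Ione→Brent: Brent is gray → back edge
First back edge: Ione → Brent.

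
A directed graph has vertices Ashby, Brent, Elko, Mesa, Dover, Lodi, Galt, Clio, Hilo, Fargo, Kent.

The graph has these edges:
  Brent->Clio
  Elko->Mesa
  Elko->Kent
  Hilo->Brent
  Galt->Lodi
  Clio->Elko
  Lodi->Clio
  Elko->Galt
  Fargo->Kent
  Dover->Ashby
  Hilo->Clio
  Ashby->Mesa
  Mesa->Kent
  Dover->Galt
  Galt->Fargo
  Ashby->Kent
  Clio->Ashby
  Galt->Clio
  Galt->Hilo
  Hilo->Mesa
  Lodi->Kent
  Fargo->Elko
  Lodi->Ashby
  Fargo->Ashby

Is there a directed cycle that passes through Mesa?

No

Mesa lies on a cycle iff there is a path from Mesa back to itself.
Exploring from Mesa, it never reaches itself; equivalently, its strongly connected component is a singleton.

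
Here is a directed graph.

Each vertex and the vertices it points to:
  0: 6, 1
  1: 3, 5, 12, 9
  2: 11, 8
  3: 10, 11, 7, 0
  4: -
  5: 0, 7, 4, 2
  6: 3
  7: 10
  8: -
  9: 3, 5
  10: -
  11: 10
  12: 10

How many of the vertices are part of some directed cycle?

A vertex is on a directed cycle iff it belongs to a strongly connected component of size ≥ 2 (or has a self-loop).
The vertices on cycles are {0, 1, 3, 5, 6, 9} — 6 in total.

6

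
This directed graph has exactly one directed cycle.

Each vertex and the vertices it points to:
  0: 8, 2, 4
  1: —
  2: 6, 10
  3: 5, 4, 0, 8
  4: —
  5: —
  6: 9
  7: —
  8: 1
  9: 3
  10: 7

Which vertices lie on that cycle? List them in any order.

0, 2, 3, 6, 9

DFS with gray/black marking from 3:
3 gray
  5 gray
  5 black
  4 gray
  4 black
  0 gray
    8 gray
      1 gray
      1 black
    8 black
    2 gray
      6 gray
        9 gray
          9→3: 3 is gray → back edge
Back edge closes the cycle 3 → 0 → 2 → 6 → 9 → 3; its vertices are {0, 2, 3, 6, 9}.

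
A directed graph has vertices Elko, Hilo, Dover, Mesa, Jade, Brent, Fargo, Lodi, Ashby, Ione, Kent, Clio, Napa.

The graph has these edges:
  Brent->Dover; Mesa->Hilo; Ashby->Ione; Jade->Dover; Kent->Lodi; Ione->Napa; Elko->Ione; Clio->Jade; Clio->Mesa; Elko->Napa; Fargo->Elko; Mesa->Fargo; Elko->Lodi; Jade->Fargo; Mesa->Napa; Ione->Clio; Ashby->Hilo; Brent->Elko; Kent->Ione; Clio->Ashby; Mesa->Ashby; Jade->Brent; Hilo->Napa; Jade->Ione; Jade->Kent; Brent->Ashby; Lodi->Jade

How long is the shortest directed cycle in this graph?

3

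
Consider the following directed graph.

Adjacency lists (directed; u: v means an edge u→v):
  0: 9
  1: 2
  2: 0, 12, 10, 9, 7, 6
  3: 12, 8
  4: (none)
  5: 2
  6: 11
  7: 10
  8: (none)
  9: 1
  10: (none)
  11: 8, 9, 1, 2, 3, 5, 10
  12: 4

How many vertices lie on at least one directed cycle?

7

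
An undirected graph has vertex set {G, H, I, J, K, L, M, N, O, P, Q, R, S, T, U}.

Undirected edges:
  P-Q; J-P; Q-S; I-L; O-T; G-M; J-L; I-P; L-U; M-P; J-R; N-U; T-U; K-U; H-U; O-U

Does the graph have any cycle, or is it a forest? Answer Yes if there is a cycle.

Yes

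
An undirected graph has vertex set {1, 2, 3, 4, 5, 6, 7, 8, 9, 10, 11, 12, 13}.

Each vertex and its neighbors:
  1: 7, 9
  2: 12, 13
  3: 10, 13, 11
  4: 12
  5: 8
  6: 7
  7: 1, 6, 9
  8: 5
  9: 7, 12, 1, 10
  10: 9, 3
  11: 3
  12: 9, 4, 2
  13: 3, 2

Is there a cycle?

Yes

DFS, tracking each vertex's parent; an edge to a visited non-parent vertex closes a cycle.
Start from 13:
visit 13 (parent –)
  visit 3 (parent 13)
    visit 10 (parent 3)
      visit 9 (parent 10)
        visit 7 (parent 9)
          visit 1 (parent 7)
            1–7: parent, skip
            1–9: 9 visited and ≠ parent → cycle
Cycle: 9 – 7 – 1 – 9.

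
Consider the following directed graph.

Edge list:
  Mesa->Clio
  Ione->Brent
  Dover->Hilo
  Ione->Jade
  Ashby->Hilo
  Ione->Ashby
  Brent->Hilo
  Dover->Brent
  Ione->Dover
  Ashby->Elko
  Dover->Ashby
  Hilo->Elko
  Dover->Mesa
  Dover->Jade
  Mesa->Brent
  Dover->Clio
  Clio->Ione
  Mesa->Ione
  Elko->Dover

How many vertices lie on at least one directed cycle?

8

A vertex is on a directed cycle iff it belongs to a strongly connected component of size ≥ 2 (or has a self-loop).
The vertices on cycles are {Clio, Elko, Hilo, Ione, Mesa, Ashby, Brent, Dover} — 8 in total.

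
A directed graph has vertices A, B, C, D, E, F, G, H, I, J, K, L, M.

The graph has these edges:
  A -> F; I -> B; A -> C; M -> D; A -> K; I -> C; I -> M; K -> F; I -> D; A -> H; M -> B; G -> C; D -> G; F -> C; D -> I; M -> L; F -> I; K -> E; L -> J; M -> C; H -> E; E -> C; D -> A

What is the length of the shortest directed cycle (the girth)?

For each vertex v, BFS finds the shortest path from v back to v.
The shortest such closed walk is I → D → I, length 2.

2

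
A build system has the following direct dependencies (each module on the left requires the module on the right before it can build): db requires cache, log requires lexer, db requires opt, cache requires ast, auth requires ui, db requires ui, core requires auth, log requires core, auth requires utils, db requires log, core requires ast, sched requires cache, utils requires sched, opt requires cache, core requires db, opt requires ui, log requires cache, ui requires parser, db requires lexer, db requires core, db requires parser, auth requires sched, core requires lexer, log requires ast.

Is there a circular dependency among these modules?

DFS with white/gray/black marking, starting from ast:
ast gray
ast black
sched gray
  cache gray
    cache→ast: ast black — skip
  cache black
sched black
auth gray
  auth→sched: sched black — skip
  ui gray
    parser gray
    parser black
  ui black
  utils gray
    utils→sched: sched black — skip
  utils black
auth black
log gray
  log→cache: cache black — skip
  log→ast: ast black — skip
  lexer gray
  lexer black
  core gray
    db gray
      db→ui: ui black — skip
      db→cache: cache black — skip
      db→core: core is gray → back edge
Back edge found, so a cycle exists: core → db → core.

Yes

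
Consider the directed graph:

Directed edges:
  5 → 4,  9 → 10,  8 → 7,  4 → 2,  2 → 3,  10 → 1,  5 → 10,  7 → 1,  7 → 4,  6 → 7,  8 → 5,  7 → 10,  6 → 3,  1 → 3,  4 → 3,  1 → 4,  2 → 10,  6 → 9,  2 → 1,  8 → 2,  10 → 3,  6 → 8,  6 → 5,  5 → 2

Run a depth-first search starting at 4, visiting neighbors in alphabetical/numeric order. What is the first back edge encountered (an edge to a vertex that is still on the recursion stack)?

1→4

DFS from 4 (visiting neighbors in alphabetical/numeric order); mark gray on enter, black on exit:
4 gray
  2 gray
    1 gray
      3 gray
      3 black
      1→4: 4 is gray → back edge
First back edge: 1 → 4.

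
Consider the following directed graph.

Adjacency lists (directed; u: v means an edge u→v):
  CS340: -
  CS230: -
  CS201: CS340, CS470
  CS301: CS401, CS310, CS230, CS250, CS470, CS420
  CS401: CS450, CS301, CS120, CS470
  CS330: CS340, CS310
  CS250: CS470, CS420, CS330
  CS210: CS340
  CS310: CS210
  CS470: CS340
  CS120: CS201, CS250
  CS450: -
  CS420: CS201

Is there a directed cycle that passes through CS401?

Yes

CS401 is on a cycle iff CS401 can reach itself via ≥1 edge.
CS401 → CS301 → CS401 — yes.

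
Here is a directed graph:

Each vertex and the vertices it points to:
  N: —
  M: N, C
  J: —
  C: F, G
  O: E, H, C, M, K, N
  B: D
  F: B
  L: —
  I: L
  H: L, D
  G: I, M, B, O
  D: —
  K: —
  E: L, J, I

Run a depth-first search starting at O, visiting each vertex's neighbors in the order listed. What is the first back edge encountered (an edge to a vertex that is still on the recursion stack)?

M→C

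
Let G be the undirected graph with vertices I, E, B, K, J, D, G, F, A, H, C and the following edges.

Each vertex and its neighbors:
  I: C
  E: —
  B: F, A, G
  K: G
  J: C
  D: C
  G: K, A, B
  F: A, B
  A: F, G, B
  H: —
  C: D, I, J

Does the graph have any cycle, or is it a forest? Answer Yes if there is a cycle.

Yes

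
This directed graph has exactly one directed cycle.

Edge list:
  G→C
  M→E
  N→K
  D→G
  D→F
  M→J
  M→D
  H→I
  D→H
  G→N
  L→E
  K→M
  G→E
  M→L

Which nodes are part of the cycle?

D, G, K, M, N

DFS with gray/black marking from M:
M gray
  L gray
    E gray
    E black
  L black
  M→E: E black — skip
  D gray
    F gray
    F black
    G gray
      G→E: E black — skip
      C gray
      C black
      N gray
        K gray
          K→M: M is gray → back edge
Back edge closes the cycle M → D → G → N → K → M; its vertices are {D, G, K, M, N}.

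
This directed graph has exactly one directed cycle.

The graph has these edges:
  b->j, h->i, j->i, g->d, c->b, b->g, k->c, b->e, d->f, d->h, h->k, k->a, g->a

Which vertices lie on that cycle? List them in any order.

b, c, d, g, h, k

DFS with gray/black marking from b:
b gray
  g gray
    a gray
    a black
    d gray
      f gray
      f black
      h gray
        i gray
        i black
        k gray
          k→a: a black — skip
          c gray
            c→b: b is gray → back edge
Back edge closes the cycle b → g → d → h → k → c → b; its vertices are {b, c, d, g, h, k}.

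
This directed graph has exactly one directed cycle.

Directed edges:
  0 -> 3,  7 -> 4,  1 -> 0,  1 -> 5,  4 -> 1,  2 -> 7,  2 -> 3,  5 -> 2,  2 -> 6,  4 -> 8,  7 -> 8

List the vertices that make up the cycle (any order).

1, 2, 4, 5, 7

DFS with gray/black marking from 7:
7 gray
  8 gray
  8 black
  4 gray
    4→8: 8 black — skip
    1 gray
      0 gray
        3 gray
        3 black
      0 black
      5 gray
        2 gray
          6 gray
          6 black
          2→3: 3 black — skip
          2→7: 7 is gray → back edge
Back edge closes the cycle 7 → 4 → 1 → 5 → 2 → 7; its vertices are {1, 2, 4, 5, 7}.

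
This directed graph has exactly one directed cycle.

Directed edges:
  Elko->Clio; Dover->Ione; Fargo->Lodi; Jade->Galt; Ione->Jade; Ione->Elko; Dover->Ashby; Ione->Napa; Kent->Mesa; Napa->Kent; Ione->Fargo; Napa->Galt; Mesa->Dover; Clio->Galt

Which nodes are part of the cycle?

Ione, Kent, Mesa, Napa, Dover

DFS with gray/black marking from Ione:
Ione gray
  Fargo gray
    Lodi gray
    Lodi black
  Fargo black
  Elko gray
    Clio gray
      Galt gray
      Galt black
    Clio black
  Elko black
  Napa gray
    Napa→Galt: Galt black — skip
    Kent gray
      Mesa gray
        Dover gray
          Ashby gray
          Ashby black
          Dover→Ione: Ione is gray → back edge
Back edge closes the cycle Ione → Napa → Kent → Mesa → Dover → Ione; its vertices are {Ione, Kent, Mesa, Napa, Dover}.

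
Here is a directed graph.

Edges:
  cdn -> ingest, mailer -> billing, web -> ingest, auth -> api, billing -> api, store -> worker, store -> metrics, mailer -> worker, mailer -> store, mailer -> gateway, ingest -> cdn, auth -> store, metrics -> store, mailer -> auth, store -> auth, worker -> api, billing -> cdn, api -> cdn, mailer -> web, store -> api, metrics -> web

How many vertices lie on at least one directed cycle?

5

A vertex is on a directed cycle iff it belongs to a strongly connected component of size ≥ 2 (or has a self-loop).
The vertices on cycles are {cdn, auth, store, ingest, metrics} — 5 in total.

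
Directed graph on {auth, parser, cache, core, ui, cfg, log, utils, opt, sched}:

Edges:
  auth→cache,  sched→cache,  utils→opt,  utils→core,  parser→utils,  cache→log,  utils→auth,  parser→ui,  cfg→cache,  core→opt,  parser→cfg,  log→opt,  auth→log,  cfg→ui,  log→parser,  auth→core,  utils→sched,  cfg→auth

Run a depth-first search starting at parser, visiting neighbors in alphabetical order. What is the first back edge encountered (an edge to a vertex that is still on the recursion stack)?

DFS from parser (visiting neighbors in alphabetical order); mark gray on enter, black on exit:
parser gray
  cfg gray
    auth gray
      cache gray
        log gray
          opt gray
          opt black
          log→parser: parser is gray → back edge
First back edge: log → parser.

log->parser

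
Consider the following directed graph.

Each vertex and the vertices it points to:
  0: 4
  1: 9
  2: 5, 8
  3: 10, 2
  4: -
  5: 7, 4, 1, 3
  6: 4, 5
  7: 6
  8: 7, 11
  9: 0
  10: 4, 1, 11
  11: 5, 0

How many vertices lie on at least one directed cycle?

8

A vertex is on a directed cycle iff it belongs to a strongly connected component of size ≥ 2 (or has a self-loop).
The vertices on cycles are {2, 3, 5, 6, 7, 8, 10, 11} — 8 in total.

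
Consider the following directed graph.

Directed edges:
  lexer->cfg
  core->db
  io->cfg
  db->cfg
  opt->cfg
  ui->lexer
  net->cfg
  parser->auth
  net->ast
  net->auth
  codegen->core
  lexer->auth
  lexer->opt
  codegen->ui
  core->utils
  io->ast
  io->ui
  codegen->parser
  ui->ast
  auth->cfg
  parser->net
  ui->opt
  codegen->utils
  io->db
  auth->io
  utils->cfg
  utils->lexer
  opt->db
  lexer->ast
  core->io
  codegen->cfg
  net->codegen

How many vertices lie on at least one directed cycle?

7

A vertex is on a directed cycle iff it belongs to a strongly connected component of size ≥ 2 (or has a self-loop).
The vertices on cycles are {io, ui, net, auth, lexer, parser, codegen} — 7 in total.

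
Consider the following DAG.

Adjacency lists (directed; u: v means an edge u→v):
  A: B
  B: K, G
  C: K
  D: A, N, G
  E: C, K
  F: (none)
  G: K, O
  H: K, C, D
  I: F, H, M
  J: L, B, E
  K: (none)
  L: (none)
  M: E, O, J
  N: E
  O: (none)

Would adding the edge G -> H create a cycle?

Adding G→H creates a cycle iff H can already reach G.
Path from H: H → D → G.
So H → … → G → H is a cycle.

Yes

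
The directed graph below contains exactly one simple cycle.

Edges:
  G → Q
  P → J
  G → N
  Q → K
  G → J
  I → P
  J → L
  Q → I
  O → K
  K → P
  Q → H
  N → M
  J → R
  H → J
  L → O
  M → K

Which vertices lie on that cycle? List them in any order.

J, K, L, O, P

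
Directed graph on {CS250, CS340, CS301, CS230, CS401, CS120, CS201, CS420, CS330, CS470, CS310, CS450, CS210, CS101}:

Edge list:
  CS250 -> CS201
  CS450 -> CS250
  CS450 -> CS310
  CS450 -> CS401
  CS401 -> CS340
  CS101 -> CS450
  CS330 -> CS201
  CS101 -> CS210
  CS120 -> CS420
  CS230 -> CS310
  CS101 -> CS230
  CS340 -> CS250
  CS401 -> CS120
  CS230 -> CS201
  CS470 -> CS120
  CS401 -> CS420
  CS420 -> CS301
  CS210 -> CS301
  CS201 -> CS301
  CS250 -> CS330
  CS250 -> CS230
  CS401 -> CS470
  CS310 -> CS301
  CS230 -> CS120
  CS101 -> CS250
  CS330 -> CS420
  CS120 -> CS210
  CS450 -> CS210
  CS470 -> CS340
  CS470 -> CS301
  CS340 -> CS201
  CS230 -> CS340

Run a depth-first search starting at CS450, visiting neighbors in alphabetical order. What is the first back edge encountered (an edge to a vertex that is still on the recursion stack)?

CS340->CS250

DFS from CS450 (visiting neighbors in alphabetical order); mark gray on enter, black on exit:
CS450 gray
  CS210 gray
    CS301 gray
    CS301 black
  CS210 black
  CS250 gray
    CS201 gray
      CS201→CS301: CS301 black — skip
    CS201 black
    CS230 gray
      CS120 gray
        CS120→CS210: CS210 black — skip
        CS420 gray
          CS420→CS301: CS301 black — skip
        CS420 black
      CS120 black
      CS230→CS201: CS201 black — skip
      CS310 gray
        CS310→CS301: CS301 black — skip
      CS310 black
      CS340 gray
        CS340→CS201: CS201 black — skip
        CS340→CS250: CS250 is gray → back edge
First back edge: CS340 → CS250.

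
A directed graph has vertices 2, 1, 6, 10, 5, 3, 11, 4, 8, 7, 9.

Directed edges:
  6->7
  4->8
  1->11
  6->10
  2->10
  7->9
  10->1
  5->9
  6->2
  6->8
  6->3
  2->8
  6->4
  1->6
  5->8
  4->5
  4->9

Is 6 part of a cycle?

Yes

6 is on a cycle iff 6 can reach itself via ≥1 edge.
6 → 10 → 1 → 6 — yes.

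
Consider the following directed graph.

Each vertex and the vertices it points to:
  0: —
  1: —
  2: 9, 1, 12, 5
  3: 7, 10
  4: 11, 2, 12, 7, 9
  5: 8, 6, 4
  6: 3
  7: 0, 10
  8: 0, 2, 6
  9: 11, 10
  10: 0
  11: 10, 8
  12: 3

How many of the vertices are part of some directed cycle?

A vertex is on a directed cycle iff it belongs to a strongly connected component of size ≥ 2 (or has a self-loop).
The vertices on cycles are {2, 4, 5, 8, 9, 11} — 6 in total.

6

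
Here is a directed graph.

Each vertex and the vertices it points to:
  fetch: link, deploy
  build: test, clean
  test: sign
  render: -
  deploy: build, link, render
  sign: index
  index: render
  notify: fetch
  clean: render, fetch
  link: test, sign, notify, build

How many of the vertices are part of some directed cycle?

6

A vertex is on a directed cycle iff it belongs to a strongly connected component of size ≥ 2 (or has a self-loop).
The vertices on cycles are {link, build, clean, fetch, deploy, notify} — 6 in total.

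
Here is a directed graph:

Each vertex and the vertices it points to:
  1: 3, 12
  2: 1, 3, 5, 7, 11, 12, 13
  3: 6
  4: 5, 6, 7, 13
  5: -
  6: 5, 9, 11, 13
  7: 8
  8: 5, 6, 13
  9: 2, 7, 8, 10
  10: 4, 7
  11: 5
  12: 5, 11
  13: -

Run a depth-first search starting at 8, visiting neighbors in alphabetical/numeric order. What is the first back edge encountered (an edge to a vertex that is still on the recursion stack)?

3→6

DFS from 8 (visiting neighbors in alphabetical/numeric order); mark gray on enter, black on exit:
8 gray
  5 gray
  5 black
  6 gray
    6→5: 5 black — skip
    9 gray
      2 gray
        1 gray
          3 gray
            3→6: 6 is gray → back edge
First back edge: 3 → 6.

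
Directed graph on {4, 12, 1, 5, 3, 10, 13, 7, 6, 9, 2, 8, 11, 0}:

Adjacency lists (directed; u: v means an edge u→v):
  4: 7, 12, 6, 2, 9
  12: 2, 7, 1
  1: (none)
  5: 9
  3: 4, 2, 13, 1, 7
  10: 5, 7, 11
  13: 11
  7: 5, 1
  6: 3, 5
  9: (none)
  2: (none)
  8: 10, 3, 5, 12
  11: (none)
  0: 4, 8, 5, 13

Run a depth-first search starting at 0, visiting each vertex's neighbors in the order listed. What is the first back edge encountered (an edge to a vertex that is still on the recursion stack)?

DFS from 0 (visiting each vertex's neighbors in the order listed); mark gray on enter, black on exit:
0 gray
  4 gray
    7 gray
      5 gray
        9 gray
        9 black
      5 black
      1 gray
      1 black
    7 black
    12 gray
      2 gray
      2 black
      12→7: 7 black — skip
      12→1: 1 black — skip
    12 black
    6 gray
      3 gray
        3→4: 4 is gray → back edge
First back edge: 3 → 4.

3→4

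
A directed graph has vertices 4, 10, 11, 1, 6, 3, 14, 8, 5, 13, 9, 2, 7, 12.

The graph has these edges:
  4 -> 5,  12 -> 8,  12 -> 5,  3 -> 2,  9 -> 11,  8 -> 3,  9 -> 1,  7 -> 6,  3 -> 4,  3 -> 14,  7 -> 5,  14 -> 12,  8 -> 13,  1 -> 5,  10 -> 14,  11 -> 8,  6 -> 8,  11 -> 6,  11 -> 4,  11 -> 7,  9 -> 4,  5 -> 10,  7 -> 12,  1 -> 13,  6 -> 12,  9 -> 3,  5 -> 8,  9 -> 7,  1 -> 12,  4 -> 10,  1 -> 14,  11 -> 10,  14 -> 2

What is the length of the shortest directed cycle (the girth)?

For each vertex v, BFS finds the shortest path from v back to v.
The shortest such closed walk is 3 → 14 → 12 → 8 → 3, length 4.

4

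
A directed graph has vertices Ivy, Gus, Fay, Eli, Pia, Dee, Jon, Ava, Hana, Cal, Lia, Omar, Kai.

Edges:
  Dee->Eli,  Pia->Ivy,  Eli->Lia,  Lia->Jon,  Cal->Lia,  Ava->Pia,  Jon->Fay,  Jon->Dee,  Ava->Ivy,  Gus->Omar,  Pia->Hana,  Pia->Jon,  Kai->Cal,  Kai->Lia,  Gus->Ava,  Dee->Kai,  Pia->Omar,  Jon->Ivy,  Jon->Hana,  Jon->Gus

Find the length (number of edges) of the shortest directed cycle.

For each vertex v, BFS finds the shortest path from v back to v.
The shortest such closed walk is Pia → Jon → Gus → Ava → Pia, length 4.

4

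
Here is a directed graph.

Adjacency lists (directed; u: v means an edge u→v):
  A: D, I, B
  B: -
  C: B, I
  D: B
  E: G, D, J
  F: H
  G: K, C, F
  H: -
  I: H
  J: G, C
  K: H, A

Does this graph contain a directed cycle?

No

DFS with white/gray/black marking, starting from D:
D gray
  B gray
  B black
D black
A gray
  A→D: D black — skip
  I gray
    H gray
    H black
  I black
  A→B: B black — skip
A black
C gray
  C→B: B black — skip
  C→I: I black — skip
C black
E gray
  G gray
    K gray
      K→H: H black — skip
      K→A: A black — skip
    K black
    G→C: C black — skip
    F gray
      F→H: H black — skip
    F black
  G black
  E→D: D black — skip
  J gray
    J→G: G black — skip
    J→C: C black — skip
  J black
E black
Every edge goes to a white or black vertex — no back edge, so the graph is acyclic.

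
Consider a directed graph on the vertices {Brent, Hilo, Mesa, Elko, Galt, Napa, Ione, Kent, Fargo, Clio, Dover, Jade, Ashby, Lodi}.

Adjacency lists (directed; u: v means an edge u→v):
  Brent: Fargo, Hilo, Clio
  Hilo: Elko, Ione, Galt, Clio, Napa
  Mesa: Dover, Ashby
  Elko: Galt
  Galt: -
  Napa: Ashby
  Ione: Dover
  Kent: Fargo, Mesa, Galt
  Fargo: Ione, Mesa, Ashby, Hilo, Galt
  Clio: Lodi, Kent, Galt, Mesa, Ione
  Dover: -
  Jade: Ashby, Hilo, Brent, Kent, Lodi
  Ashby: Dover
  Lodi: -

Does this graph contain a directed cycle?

DFS with white/gray/black marking, starting from Mesa:
Mesa gray
  Dover gray
  Dover black
  Ashby gray
    Ashby→Dover: Dover black — skip
  Ashby black
Mesa black
Brent gray
  Fargo gray
    Ione gray
      Ione→Dover: Dover black — skip
    Ione black
    Fargo→Mesa: Mesa black — skip
    Fargo→Ashby: Ashby black — skip
    Hilo gray
      Elko gray
        Galt gray
        Galt black
      Elko black
      Hilo→Ione: Ione black — skip
      Hilo→Galt: Galt black — skip
      Clio gray
        Lodi gray
        Lodi black
        Kent gray
          Kent→Fargo: Fargo is gray → back edge
Back edge found, so a cycle exists: Fargo → Hilo → Clio → Kent → Fargo.

Yes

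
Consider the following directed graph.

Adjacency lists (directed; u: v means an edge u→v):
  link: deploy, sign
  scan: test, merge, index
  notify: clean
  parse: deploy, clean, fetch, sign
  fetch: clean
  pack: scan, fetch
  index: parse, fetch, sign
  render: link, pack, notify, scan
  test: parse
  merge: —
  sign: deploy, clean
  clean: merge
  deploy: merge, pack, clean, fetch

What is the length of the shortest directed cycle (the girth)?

5

For each vertex v, BFS finds the shortest path from v back to v.
The shortest such closed walk is pack → scan → index → parse → deploy → pack, length 5.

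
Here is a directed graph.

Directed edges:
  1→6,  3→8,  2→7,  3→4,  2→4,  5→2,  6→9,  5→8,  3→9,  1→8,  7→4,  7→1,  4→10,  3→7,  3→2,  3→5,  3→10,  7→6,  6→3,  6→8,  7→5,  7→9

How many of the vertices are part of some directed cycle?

6

A vertex is on a directed cycle iff it belongs to a strongly connected component of size ≥ 2 (or has a self-loop).
The vertices on cycles are {1, 2, 3, 5, 6, 7} — 6 in total.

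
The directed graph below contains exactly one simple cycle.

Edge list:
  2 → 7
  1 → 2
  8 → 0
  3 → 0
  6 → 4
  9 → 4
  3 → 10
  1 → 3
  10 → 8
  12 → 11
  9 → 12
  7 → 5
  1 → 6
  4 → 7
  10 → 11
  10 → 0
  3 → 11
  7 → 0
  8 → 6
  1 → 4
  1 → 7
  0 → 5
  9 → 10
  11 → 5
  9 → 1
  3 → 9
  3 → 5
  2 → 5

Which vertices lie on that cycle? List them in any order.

1, 3, 9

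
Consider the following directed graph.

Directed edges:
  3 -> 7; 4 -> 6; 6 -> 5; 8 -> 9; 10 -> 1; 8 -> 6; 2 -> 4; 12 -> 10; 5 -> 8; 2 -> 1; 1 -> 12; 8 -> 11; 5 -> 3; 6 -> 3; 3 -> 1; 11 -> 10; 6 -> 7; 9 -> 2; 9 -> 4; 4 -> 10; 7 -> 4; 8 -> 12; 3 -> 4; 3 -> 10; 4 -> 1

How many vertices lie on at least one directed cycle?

11

A vertex is on a directed cycle iff it belongs to a strongly connected component of size ≥ 2 (or has a self-loop).
The vertices on cycles are {1, 2, 3, 4, 5, 6, 7, 8, 9, 10, 12} — 11 in total.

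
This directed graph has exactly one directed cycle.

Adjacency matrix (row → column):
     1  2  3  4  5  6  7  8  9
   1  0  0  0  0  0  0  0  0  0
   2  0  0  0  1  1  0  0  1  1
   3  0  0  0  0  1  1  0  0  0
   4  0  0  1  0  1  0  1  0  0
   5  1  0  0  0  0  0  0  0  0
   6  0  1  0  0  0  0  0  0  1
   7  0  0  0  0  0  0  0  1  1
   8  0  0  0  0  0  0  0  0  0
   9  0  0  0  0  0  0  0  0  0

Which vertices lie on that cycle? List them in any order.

2, 3, 4, 6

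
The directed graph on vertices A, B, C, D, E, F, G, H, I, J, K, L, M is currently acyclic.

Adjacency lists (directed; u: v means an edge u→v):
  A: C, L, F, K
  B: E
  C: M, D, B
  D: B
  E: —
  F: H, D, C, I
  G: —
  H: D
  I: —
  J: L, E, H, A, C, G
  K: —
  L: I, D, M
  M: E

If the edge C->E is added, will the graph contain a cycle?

No

Adding C→E creates a cycle iff E can already reach C.
Explore from E: no path reaches C. The graph stays acyclic.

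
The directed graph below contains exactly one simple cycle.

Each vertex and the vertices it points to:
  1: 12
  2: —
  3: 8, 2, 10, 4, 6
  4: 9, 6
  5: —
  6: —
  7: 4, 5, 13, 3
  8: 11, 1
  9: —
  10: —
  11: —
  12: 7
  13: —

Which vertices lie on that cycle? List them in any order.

DFS with gray/black marking from 12:
12 gray
  7 gray
    4 gray
      9 gray
      9 black
      6 gray
      6 black
    4 black
    5 gray
    5 black
    13 gray
    13 black
    3 gray
      8 gray
        11 gray
        11 black
        1 gray
          1→12: 12 is gray → back edge
Back edge closes the cycle 12 → 7 → 3 → 8 → 1 → 12; its vertices are {1, 3, 7, 8, 12}.

1, 3, 7, 8, 12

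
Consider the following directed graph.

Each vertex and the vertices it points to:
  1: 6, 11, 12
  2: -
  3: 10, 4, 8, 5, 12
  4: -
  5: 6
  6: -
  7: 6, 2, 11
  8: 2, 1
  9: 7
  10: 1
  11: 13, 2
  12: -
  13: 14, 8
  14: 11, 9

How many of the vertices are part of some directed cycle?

7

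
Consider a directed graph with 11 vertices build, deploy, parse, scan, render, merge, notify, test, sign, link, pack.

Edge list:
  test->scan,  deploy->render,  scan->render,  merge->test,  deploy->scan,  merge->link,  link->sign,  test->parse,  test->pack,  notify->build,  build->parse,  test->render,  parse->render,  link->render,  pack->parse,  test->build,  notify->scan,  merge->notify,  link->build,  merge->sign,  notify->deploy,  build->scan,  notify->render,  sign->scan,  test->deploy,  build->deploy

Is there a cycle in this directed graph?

No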